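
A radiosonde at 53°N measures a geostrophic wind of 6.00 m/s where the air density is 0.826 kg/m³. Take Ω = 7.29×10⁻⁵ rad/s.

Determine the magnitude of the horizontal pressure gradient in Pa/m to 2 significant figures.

Coriolis parameter at 53°N:
f = 2Ω sin φ = 2 × 7.29×10⁻⁵ × sin 53° = 1.16×10⁻⁴ s⁻¹
Geostrophic balance rearranged: |∂P/∂n| = f ρ V_g
|∂P/∂n| = 1.16×10⁻⁴ × 0.826 × 6.00 = 5.77×10⁻⁴ Pa/m

5.8×10⁻⁴ Pa/m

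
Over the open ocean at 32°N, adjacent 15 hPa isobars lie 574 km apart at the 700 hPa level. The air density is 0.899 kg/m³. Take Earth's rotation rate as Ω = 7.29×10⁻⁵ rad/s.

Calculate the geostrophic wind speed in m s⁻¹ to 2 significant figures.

Coriolis parameter at 32°N:
f = 2Ω sin φ = 2 × 7.29×10⁻⁵ × sin 32° = 7.73×10⁻⁵ s⁻¹
Pressure gradient: |∂P/∂n| = 1500 Pa / 574000 m = 2.61×10⁻³ Pa/m
Geostrophic balance (pressure-gradient force = Coriolis force):
V_g = (1/(fρ)) |∂P/∂n| = 2.61×10⁻³ / (7.73×10⁻⁵ × 0.899) = 37.6 m/s

38 m s⁻¹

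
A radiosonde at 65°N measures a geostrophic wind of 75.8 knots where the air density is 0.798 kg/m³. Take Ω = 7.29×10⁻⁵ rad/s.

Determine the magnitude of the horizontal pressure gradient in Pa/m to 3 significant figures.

4.11×10⁻³ Pa/m

Coriolis parameter at 65°N:
f = 2Ω sin φ = 2 × 7.29×10⁻⁵ × sin 65° = 1.32×10⁻⁴ s⁻¹
Wind speed in SI: 75.8 knots = 39.0 m/s
Geostrophic balance rearranged: |∂P/∂n| = f ρ V_g
|∂P/∂n| = 1.32×10⁻⁴ × 0.798 × 39.0 = 4.11×10⁻³ Pa/m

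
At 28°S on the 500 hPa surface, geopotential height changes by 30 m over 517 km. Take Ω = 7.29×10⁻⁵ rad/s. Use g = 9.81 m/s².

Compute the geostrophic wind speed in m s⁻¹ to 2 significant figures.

8.3 m s⁻¹

Coriolis parameter at 28°S:
f = 2Ω sin φ = 2 × 7.29×10⁻⁵ × sin 28° = 6.84×10⁻⁵ s⁻¹
Height gradient: |∂Z/∂n| = 30 m / 517000 m = 5.80×10⁻⁵
On a pressure surface, geostrophic balance gives V_g = (g/f)|∂Z/∂n|:
V_g = 9.81 × 5.80×10⁻⁵ / 6.84×10⁻⁵ = 8.32 m/s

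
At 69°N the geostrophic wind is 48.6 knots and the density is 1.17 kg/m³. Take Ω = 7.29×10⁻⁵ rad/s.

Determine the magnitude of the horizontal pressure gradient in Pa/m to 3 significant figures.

3.98×10⁻³ Pa/m

Coriolis parameter at 69°N:
f = 2Ω sin φ = 2 × 7.29×10⁻⁵ × sin 69° = 1.36×10⁻⁴ s⁻¹
Wind speed in SI: 48.6 knots = 25.0 m/s
Geostrophic balance rearranged: |∂P/∂n| = f ρ V_g
|∂P/∂n| = 1.36×10⁻⁴ × 1.17 × 25.0 = 3.98×10⁻³ Pa/m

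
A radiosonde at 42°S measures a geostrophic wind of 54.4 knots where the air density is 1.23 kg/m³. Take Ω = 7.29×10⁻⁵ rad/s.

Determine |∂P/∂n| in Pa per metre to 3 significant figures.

3.36×10⁻³ Pa/m

Coriolis parameter at 42°S:
f = 2Ω sin φ = 2 × 7.29×10⁻⁵ × sin 42° = 9.76×10⁻⁵ s⁻¹
Wind speed in SI: 54.4 knots = 28.0 m/s
Geostrophic balance rearranged: |∂P/∂n| = f ρ V_g
|∂P/∂n| = 9.76×10⁻⁵ × 1.23 × 28.0 = 3.36×10⁻³ Pa/m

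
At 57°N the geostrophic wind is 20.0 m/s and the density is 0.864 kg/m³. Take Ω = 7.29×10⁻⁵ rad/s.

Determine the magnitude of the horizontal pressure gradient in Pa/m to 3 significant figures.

2.11×10⁻³ Pa/m

Coriolis parameter at 57°N:
f = 2Ω sin φ = 2 × 7.29×10⁻⁵ × sin 57° = 1.22×10⁻⁴ s⁻¹
Geostrophic balance rearranged: |∂P/∂n| = f ρ V_g
|∂P/∂n| = 1.22×10⁻⁴ × 0.864 × 20.0 = 2.11×10⁻³ Pa/m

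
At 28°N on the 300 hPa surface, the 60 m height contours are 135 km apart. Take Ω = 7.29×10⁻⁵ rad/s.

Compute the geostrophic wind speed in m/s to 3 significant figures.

Coriolis parameter at 28°N:
f = 2Ω sin φ = 2 × 7.29×10⁻⁵ × sin 28° = 6.84×10⁻⁵ s⁻¹
Height gradient: |∂Z/∂n| = 60 m / 135000 m = 4.44×10⁻⁴
On a pressure surface, geostrophic balance gives V_g = (g/f)|∂Z/∂n|:
V_g = 9.81 × 4.44×10⁻⁴ / 6.84×10⁻⁵ = 63.7 m/s

63.7 m/s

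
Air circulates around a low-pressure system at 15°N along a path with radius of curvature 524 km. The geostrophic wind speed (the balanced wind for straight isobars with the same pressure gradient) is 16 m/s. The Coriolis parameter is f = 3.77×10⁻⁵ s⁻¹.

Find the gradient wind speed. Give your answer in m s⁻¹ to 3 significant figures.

10.5 m s⁻¹

Around a low, centrifugal force acts outward with Coriolis, so pressure-gradient force balances both:
(1/ρ)|∂P/∂n| = fV + V²/R  →  V² + fR·V − fR·V_g = 0
With fR = 3.77×10⁻⁵ × 524×10³ m = 19.8 m/s:
V = [−fR + √((fR)² + 4 fR V_g)]/2 = [−19.8 + √(19.8² + 4×19.8×16)]/2 = 10.5 m/s
Subgeostrophic (V < V_g = 16 m/s), as expected around a low.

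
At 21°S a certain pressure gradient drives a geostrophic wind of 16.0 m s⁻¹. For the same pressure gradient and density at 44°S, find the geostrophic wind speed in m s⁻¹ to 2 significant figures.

With the same pressure gradient and density, V_g ∝ 1/f ∝ 1/sin φ.
V₂ = V₁ · sin φ₁ / sin φ₂ = 16.0 × sin 21° / sin 44°
V₂ = 16.0 × 0.3584/0.6947 = 8.3 m s⁻¹

8.3 m s⁻¹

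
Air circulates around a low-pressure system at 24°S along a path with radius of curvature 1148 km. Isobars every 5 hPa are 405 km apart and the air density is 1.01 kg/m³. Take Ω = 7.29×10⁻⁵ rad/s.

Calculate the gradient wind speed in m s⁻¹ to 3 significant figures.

Coriolis parameter at 24°S:
f = 2Ω sin φ = 2 × 7.29×10⁻⁵ × sin 24° = 5.93×10⁻⁵ s⁻¹
Pressure gradient: |∂P/∂n| = 500 Pa / 405000 m = 1.23×10⁻³ Pa/m
Geostrophic speed: V_g = |∂P/∂n|/(fρ) = 1.23×10⁻³/(5.93×10⁻⁵ × 1.01) = 20.6 m/s
Around a low, centrifugal force acts outward with Coriolis, so pressure-gradient force balances both:
(1/ρ)|∂P/∂n| = fV + V²/R  →  V² + fR·V − fR·V_g = 0
With fR = 5.93×10⁻⁵ × 1148×10³ m = 68.1 m/s:
V = [−fR + √((fR)² + 4 fR V_g)]/2 = [−68.1 + √(68.1² + 4×68.1×20.6)]/2 = 16.6 m/s
Subgeostrophic (V < V_g = 20.6 m/s), as expected around a low.

16.6 m s⁻¹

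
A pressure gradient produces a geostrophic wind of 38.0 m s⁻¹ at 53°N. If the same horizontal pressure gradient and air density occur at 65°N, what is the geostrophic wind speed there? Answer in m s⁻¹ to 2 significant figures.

With the same pressure gradient and density, V_g ∝ 1/f ∝ 1/sin φ.
V₂ = V₁ · sin φ₁ / sin φ₂ = 38.0 × sin 53° / sin 65°
V₂ = 38.0 × 0.7986/0.9063 = 33 m s⁻¹

33 m s⁻¹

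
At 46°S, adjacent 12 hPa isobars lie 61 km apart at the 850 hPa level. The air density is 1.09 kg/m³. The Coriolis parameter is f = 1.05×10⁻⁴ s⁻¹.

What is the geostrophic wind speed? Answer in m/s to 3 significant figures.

172 m/s

Pressure gradient: |∂P/∂n| = 1200 Pa / 61000 m = 1.97×10⁻² Pa/m
Geostrophic balance (pressure-gradient force = Coriolis force):
V_g = (1/(fρ)) |∂P/∂n| = 1.97×10⁻² / (1.05×10⁻⁴ × 1.09) = 172 m/s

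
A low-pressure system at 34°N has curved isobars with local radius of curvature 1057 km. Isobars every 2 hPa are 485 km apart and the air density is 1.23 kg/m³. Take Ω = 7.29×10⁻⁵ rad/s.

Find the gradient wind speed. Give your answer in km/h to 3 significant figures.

14.2 km/h

Coriolis parameter at 34°N:
f = 2Ω sin φ = 2 × 7.29×10⁻⁵ × sin 34° = 8.15×10⁻⁵ s⁻¹
Pressure gradient: |∂P/∂n| = 200 Pa / 485000 m = 4.12×10⁻⁴ Pa/m
Geostrophic speed: V_g = |∂P/∂n|/(fρ) = 4.12×10⁻⁴/(8.15×10⁻⁵ × 1.23) = 4.11 m/s
Around a low, centrifugal force acts outward with Coriolis, so pressure-gradient force balances both:
(1/ρ)|∂P/∂n| = fV + V²/R  →  V² + fR·V − fR·V_g = 0
With fR = 8.15×10⁻⁵ × 1057×10³ m = 86.2 m/s:
V = [−fR + √((fR)² + 4 fR V_g)]/2 = [−86.2 + √(86.2² + 4×86.2×4.11)]/2 = 3.93 m/s
Subgeostrophic (V < V_g = 4.11 m/s), as expected around a low.
Converting: 3.93 m/s × 3.6 = 14.2 km/h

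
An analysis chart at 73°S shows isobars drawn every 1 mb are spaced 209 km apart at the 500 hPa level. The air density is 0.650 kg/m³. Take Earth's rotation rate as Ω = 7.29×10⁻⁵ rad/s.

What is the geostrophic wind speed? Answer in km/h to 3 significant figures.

19.0 km/h

Coriolis parameter at 73°S:
f = 2Ω sin φ = 2 × 7.29×10⁻⁵ × sin 73° = 1.39×10⁻⁴ s⁻¹
Pressure gradient: |∂P/∂n| = 100 Pa / 209000 m = 4.78×10⁻⁴ Pa/m
Geostrophic balance (pressure-gradient force = Coriolis force):
V_g = (1/(fρ)) |∂P/∂n| = 4.78×10⁻⁴ / (1.39×10⁻⁴ × 0.650) = 5.28 m/s
Converting: 5.28 m/s × 3.6 = 19.0 km/h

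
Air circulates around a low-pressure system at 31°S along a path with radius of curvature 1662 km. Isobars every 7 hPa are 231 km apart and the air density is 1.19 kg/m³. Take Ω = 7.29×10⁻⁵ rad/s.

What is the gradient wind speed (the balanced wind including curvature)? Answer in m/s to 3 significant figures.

Coriolis parameter at 31°S:
f = 2Ω sin φ = 2 × 7.29×10⁻⁵ × sin 31° = 7.51×10⁻⁵ s⁻¹
Pressure gradient: |∂P/∂n| = 700 Pa / 231000 m = 3.03×10⁻³ Pa/m
Geostrophic speed: V_g = |∂P/∂n|/(fρ) = 3.03×10⁻³/(7.51×10⁻⁵ × 1.19) = 33.9 m/s
Around a low, centrifugal force acts outward with Coriolis, so pressure-gradient force balances both:
(1/ρ)|∂P/∂n| = fV + V²/R  →  V² + fR·V − fR·V_g = 0
With fR = 7.51×10⁻⁵ × 1662×10³ m = 125 m/s:
V = [−fR + √((fR)² + 4 fR V_g)]/2 = [−125 + √(125² + 4×125×33.9)]/2 = 27.7 m/s
Subgeostrophic (V < V_g = 33.9 m/s), as expected around a low.

27.7 m/s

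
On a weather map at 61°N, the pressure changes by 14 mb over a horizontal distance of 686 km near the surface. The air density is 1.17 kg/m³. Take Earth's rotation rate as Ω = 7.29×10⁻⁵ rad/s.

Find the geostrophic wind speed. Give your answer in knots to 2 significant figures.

27 knots

Coriolis parameter at 61°N:
f = 2Ω sin φ = 2 × 7.29×10⁻⁵ × sin 61° = 1.28×10⁻⁴ s⁻¹
Pressure gradient: |∂P/∂n| = 1400 Pa / 686000 m = 2.04×10⁻³ Pa/m
Geostrophic balance (pressure-gradient force = Coriolis force):
V_g = (1/(fρ)) |∂P/∂n| = 2.04×10⁻³ / (1.28×10⁻⁴ × 1.17) = 13.7 m/s
Converting: 13.7 m/s × 1.944 = 27 knots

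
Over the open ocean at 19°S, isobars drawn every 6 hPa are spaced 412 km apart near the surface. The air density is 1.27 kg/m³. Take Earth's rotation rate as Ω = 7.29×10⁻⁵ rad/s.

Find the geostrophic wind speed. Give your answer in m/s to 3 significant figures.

24.2 m/s

Coriolis parameter at 19°S:
f = 2Ω sin φ = 2 × 7.29×10⁻⁵ × sin 19° = 4.75×10⁻⁵ s⁻¹
Pressure gradient: |∂P/∂n| = 600 Pa / 412000 m = 1.46×10⁻³ Pa/m
Geostrophic balance (pressure-gradient force = Coriolis force):
V_g = (1/(fρ)) |∂P/∂n| = 1.46×10⁻³ / (4.75×10⁻⁵ × 1.27) = 24.2 m/s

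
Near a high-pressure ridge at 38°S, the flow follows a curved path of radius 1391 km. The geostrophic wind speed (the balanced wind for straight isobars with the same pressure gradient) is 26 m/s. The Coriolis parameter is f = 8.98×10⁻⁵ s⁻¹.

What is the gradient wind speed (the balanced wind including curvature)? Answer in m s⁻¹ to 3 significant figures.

Around a high, pressure-gradient force acts outward with centrifugal, so Coriolis balances both:
fV = (1/ρ)|∂P/∂n| + V²/R  →  V² − fR·V + fR·V_g = 0
With fR = 8.98×10⁻⁵ × 1391×10³ m = 125 m/s:
V = [fR − √((fR)² − 4 fR V_g)]/2 = [125 − √(125² − 4×125×26)]/2 = 36.9 m/s
Supergeostrophic (V > V_g = 26 m/s), as expected around a high.

36.9 m s⁻¹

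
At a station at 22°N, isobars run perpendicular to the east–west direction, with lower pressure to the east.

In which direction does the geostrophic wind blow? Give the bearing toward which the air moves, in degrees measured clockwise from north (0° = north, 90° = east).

The pressure-gradient force points toward the east (bearing 090°).
Geostrophic balance: in the Northern Hemisphere the Coriolis force deflects motion to the right, so the geostrophic wind blows 90° to the right of the pressure-gradient force (low pressure on the left).
Rotating 090° by 90° clockwise gives 180° — the wind blows toward the south.

180°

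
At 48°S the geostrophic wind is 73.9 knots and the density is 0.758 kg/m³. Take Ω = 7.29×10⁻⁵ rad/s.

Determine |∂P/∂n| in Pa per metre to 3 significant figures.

Coriolis parameter at 48°S:
f = 2Ω sin φ = 2 × 7.29×10⁻⁵ × sin 48° = 1.08×10⁻⁴ s⁻¹
Wind speed in SI: 73.9 knots = 38.0 m/s
Geostrophic balance rearranged: |∂P/∂n| = f ρ V_g
|∂P/∂n| = 1.08×10⁻⁴ × 0.758 × 38.0 = 3.12×10⁻³ Pa/m

3.12×10⁻³ Pa/m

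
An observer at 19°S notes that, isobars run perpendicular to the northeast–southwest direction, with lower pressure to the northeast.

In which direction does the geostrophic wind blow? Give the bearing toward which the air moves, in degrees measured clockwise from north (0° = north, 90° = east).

The pressure-gradient force points toward the northeast (bearing 045°).
Geostrophic balance: in the Southern Hemisphere the Coriolis force deflects motion to the left, so the geostrophic wind blows 90° to the left of the pressure-gradient force (low pressure on the right).
Rotating 045° by 90° counterclockwise gives 315° — the wind blows toward the northwest.

315°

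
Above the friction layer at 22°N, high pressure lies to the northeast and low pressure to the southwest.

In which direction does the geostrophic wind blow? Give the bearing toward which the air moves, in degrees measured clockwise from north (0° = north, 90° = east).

The pressure-gradient force points toward the southwest (bearing 225°).
Geostrophic balance: in the Northern Hemisphere the Coriolis force deflects motion to the right, so the geostrophic wind blows 90° to the right of the pressure-gradient force (low pressure on the left).
Rotating 225° by 90° clockwise gives 315° — the wind blows toward the northwest.

315°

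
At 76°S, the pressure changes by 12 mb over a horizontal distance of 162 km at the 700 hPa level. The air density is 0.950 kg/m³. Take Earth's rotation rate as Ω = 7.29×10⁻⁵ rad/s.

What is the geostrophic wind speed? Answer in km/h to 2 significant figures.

200 km/h

Coriolis parameter at 76°S:
f = 2Ω sin φ = 2 × 7.29×10⁻⁵ × sin 76° = 1.41×10⁻⁴ s⁻¹
Pressure gradient: |∂P/∂n| = 1200 Pa / 162000 m = 7.41×10⁻³ Pa/m
Geostrophic balance (pressure-gradient force = Coriolis force):
V_g = (1/(fρ)) |∂P/∂n| = 7.41×10⁻³ / (1.41×10⁻⁴ × 0.950) = 55.1 m/s
Converting: 55.1 m/s × 3.6 = 200 km/h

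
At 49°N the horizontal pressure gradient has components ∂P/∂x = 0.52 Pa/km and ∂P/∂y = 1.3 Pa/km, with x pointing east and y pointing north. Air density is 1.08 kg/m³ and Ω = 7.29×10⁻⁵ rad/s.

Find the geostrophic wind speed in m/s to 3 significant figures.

Coriolis parameter at 49°N:
f = 2Ω sin φ = 2 × 7.29×10⁻⁵ × sin 49° = 1.10×10⁻⁴ s⁻¹
Component geostrophic relations (x east, y north):
u_g = −(1/(fρ)) ∂P/∂y,  v_g = (1/(fρ)) ∂P/∂x
u_g = −(1.3×10⁻³)/(1.10×10⁻⁴ × 1.08) = −10.9 m/s;  v_g = (0.52×10⁻³)/(1.10×10⁻⁴ × 1.08) = 4.38 m/s
|V_g| = √(u_g² + v_g²) = 11.8 m/s

11.8 m/s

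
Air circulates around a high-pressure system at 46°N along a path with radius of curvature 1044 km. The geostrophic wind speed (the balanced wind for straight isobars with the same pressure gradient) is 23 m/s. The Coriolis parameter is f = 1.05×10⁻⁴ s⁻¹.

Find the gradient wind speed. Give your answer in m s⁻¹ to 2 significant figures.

Around a high, pressure-gradient force acts outward with centrifugal, so Coriolis balances both:
fV = (1/ρ)|∂P/∂n| + V²/R  →  V² − fR·V + fR·V_g = 0
With fR = 1.05×10⁻⁴ × 1044×10³ m = 110 m/s:
V = [fR − √((fR)² − 4 fR V_g)]/2 = [110 − √(110² − 4×110×23)]/2 = 32.8 m/s
Supergeostrophic (V > V_g = 23 m/s), as expected around a high.

33 m s⁻¹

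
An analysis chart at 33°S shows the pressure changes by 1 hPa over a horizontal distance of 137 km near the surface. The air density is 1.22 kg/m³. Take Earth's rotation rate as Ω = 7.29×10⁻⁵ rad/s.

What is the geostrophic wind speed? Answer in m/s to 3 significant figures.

7.53 m/s

Coriolis parameter at 33°S:
f = 2Ω sin φ = 2 × 7.29×10⁻⁵ × sin 33° = 7.94×10⁻⁵ s⁻¹
Pressure gradient: |∂P/∂n| = 100 Pa / 137000 m = 7.30×10⁻⁴ Pa/m
Geostrophic balance (pressure-gradient force = Coriolis force):
V_g = (1/(fρ)) |∂P/∂n| = 7.30×10⁻⁴ / (7.94×10⁻⁵ × 1.22) = 7.53 m/s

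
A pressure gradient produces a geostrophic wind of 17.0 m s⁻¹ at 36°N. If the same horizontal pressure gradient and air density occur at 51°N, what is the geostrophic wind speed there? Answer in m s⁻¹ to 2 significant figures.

With the same pressure gradient and density, V_g ∝ 1/f ∝ 1/sin φ.
V₂ = V₁ · sin φ₁ / sin φ₂ = 17.0 × sin 36° / sin 51°
V₂ = 17.0 × 0.5878/0.7771 = 13 m s⁻¹

13 m s⁻¹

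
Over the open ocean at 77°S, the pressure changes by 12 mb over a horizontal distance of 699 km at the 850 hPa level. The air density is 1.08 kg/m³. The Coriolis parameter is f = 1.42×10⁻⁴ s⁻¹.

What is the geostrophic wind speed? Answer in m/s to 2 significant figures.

Pressure gradient: |∂P/∂n| = 1200 Pa / 699000 m = 1.72×10⁻³ Pa/m
Geostrophic balance (pressure-gradient force = Coriolis force):
V_g = (1/(fρ)) |∂P/∂n| = 1.72×10⁻³ / (1.42×10⁻⁴ × 1.08) = 11.2 m/s

11 m/s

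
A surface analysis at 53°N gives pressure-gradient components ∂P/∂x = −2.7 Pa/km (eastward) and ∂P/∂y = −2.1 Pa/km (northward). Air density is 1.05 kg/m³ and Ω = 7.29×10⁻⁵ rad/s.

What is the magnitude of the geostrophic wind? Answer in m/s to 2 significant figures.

Coriolis parameter at 53°N:
f = 2Ω sin φ = 2 × 7.29×10⁻⁵ × sin 53° = 1.16×10⁻⁴ s⁻¹
Component geostrophic relations (x east, y north):
u_g = −(1/(fρ)) ∂P/∂y,  v_g = (1/(fρ)) ∂P/∂x
u_g = −(−2.1×10⁻³)/(1.16×10⁻⁴ × 1.05) = 17.2 m/s;  v_g = (−2.7×10⁻³)/(1.16×10⁻⁴ × 1.05) = −22.1 m/s
|V_g| = √(u_g² + v_g²) = 28.0 m/s

28 m/s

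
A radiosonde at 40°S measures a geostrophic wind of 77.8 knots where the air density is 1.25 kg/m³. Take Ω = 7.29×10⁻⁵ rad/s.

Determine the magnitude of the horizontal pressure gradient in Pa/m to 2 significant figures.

4.7×10⁻³ Pa/m

Coriolis parameter at 40°S:
f = 2Ω sin φ = 2 × 7.29×10⁻⁵ × sin 40° = 9.37×10⁻⁵ s⁻¹
Wind speed in SI: 77.8 knots = 40.0 m/s
Geostrophic balance rearranged: |∂P/∂n| = f ρ V_g
|∂P/∂n| = 9.37×10⁻⁵ × 1.25 × 40.0 = 4.69×10⁻³ Pa/m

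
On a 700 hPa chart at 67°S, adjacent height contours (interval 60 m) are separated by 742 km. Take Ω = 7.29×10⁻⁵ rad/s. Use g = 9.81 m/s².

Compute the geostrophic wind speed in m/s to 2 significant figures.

5.9 m/s

Coriolis parameter at 67°S:
f = 2Ω sin φ = 2 × 7.29×10⁻⁵ × sin 67° = 1.34×10⁻⁴ s⁻¹
Height gradient: |∂Z/∂n| = 60 m / 742000 m = 8.09×10⁻⁵
On a pressure surface, geostrophic balance gives V_g = (g/f)|∂Z/∂n|:
V_g = 9.81 × 8.09×10⁻⁵ / 1.34×10⁻⁴ = 5.91 m/s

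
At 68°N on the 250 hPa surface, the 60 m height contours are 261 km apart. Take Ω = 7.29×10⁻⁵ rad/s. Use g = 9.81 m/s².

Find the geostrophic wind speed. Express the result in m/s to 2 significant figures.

17 m/s

Coriolis parameter at 68°N:
f = 2Ω sin φ = 2 × 7.29×10⁻⁵ × sin 68° = 1.35×10⁻⁴ s⁻¹
Height gradient: |∂Z/∂n| = 60 m / 261000 m = 2.30×10⁻⁴
On a pressure surface, geostrophic balance gives V_g = (g/f)|∂Z/∂n|:
V_g = 9.81 × 2.30×10⁻⁴ / 1.35×10⁻⁴ = 16.7 m/s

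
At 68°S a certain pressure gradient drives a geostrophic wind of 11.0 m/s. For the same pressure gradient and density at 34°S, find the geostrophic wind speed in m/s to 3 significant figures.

18.2 m/s

With the same pressure gradient and density, V_g ∝ 1/f ∝ 1/sin φ.
V₂ = V₁ · sin φ₁ / sin φ₂ = 11.0 × sin 68° / sin 34°
V₂ = 11.0 × 0.9272/0.5592 = 18.2 m/s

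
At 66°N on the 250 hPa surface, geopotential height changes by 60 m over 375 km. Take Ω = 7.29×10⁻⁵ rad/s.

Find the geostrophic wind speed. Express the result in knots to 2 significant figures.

Coriolis parameter at 66°N:
f = 2Ω sin φ = 2 × 7.29×10⁻⁵ × sin 66° = 1.33×10⁻⁴ s⁻¹
Height gradient: |∂Z/∂n| = 60 m / 375000 m = 1.60×10⁻⁴
On a pressure surface, geostrophic balance gives V_g = (g/f)|∂Z/∂n|:
V_g = 9.81 × 1.60×10⁻⁴ / 1.33×10⁻⁴ = 11.8 m/s
Converting: 11.8 m/s × 1.944 = 23 knots

23 knots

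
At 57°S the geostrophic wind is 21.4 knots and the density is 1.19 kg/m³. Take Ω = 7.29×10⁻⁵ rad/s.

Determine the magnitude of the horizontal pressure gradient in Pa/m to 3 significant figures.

1.60×10⁻³ Pa/m

Coriolis parameter at 57°S:
f = 2Ω sin φ = 2 × 7.29×10⁻⁵ × sin 57° = 1.22×10⁻⁴ s⁻¹
Wind speed in SI: 21.4 knots = 11.0 m/s
Geostrophic balance rearranged: |∂P/∂n| = f ρ V_g
|∂P/∂n| = 1.22×10⁻⁴ × 1.19 × 11.0 = 1.60×10⁻³ Pa/m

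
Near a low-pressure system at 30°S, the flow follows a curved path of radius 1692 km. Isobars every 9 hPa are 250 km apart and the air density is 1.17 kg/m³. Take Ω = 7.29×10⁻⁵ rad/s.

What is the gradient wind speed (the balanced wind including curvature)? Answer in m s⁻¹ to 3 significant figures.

33.2 m s⁻¹

Coriolis parameter at 30°S:
f = 2Ω sin φ = 2 × 7.29×10⁻⁵ × sin 30° = 7.29×10⁻⁵ s⁻¹
Pressure gradient: |∂P/∂n| = 900 Pa / 250000 m = 3.60×10⁻³ Pa/m
Geostrophic speed: V_g = |∂P/∂n|/(fρ) = 3.60×10⁻³/(7.29×10⁻⁵ × 1.17) = 42.2 m/s
Around a low, centrifugal force acts outward with Coriolis, so pressure-gradient force balances both:
(1/ρ)|∂P/∂n| = fV + V²/R  →  V² + fR·V − fR·V_g = 0
With fR = 7.29×10⁻⁵ × 1692×10³ m = 123 m/s:
V = [−fR + √((fR)² + 4 fR V_g)]/2 = [−123 + √(123² + 4×123×42.2)]/2 = 33.2 m/s
Subgeostrophic (V < V_g = 42.2 m/s), as expected around a low.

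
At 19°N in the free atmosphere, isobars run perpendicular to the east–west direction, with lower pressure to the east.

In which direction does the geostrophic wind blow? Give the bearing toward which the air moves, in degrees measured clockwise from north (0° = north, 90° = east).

The pressure-gradient force points toward the east (bearing 090°).
Geostrophic balance: in the Northern Hemisphere the Coriolis force deflects motion to the right, so the geostrophic wind blows 90° to the right of the pressure-gradient force (low pressure on the left).
Rotating 090° by 90° clockwise gives 180° — the wind blows toward the south.

180°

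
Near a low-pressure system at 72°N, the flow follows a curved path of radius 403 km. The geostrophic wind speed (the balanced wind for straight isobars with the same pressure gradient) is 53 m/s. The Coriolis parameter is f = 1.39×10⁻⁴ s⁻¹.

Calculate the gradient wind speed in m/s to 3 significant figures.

33.3 m/s

Around a low, centrifugal force acts outward with Coriolis, so pressure-gradient force balances both:
(1/ρ)|∂P/∂n| = fV + V²/R  →  V² + fR·V − fR·V_g = 0
With fR = 1.39×10⁻⁴ × 403×10³ m = 56.0 m/s:
V = [−fR + √((fR)² + 4 fR V_g)]/2 = [−56.0 + √(56.0² + 4×56.0×53)]/2 = 33.3 m/s
Subgeostrophic (V < V_g = 53 m/s), as expected around a low.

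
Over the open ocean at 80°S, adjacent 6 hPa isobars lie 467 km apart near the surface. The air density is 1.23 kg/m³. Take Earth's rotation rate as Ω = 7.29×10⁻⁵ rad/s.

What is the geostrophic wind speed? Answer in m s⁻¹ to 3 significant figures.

7.27 m s⁻¹

Coriolis parameter at 80°S:
f = 2Ω sin φ = 2 × 7.29×10⁻⁵ × sin 80° = 1.44×10⁻⁴ s⁻¹
Pressure gradient: |∂P/∂n| = 600 Pa / 467000 m = 1.28×10⁻³ Pa/m
Geostrophic balance (pressure-gradient force = Coriolis force):
V_g = (1/(fρ)) |∂P/∂n| = 1.28×10⁻³ / (1.44×10⁻⁴ × 1.23) = 7.27 m/s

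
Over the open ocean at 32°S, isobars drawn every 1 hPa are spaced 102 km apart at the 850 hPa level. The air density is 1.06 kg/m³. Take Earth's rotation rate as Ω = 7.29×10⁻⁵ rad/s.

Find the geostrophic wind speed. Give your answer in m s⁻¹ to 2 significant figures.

Coriolis parameter at 32°S:
f = 2Ω sin φ = 2 × 7.29×10⁻⁵ × sin 32° = 7.73×10⁻⁵ s⁻¹
Pressure gradient: |∂P/∂n| = 100 Pa / 102000 m = 9.80×10⁻⁴ Pa/m
Geostrophic balance (pressure-gradient force = Coriolis force):
V_g = (1/(fρ)) |∂P/∂n| = 9.80×10⁻⁴ / (7.73×10⁻⁵ × 1.06) = 12.0 m/s

12 m s⁻¹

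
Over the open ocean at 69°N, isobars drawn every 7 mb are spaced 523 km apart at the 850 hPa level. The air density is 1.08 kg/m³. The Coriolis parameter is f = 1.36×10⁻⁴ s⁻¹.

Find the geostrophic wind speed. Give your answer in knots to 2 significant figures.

Pressure gradient: |∂P/∂n| = 700 Pa / 523000 m = 1.34×10⁻³ Pa/m
Geostrophic balance (pressure-gradient force = Coriolis force):
V_g = (1/(fρ)) |∂P/∂n| = 1.34×10⁻³ / (1.36×10⁻⁴ × 1.08) = 9.11 m/s
Converting: 9.11 m/s × 1.944 = 18 knots

18 knots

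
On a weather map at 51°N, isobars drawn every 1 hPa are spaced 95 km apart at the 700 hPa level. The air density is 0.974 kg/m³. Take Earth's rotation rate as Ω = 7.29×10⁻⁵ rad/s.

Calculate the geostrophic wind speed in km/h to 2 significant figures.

Coriolis parameter at 51°N:
f = 2Ω sin φ = 2 × 7.29×10⁻⁵ × sin 51° = 1.13×10⁻⁴ s⁻¹
Pressure gradient: |∂P/∂n| = 100 Pa / 95000 m = 1.05×10⁻³ Pa/m
Geostrophic balance (pressure-gradient force = Coriolis force):
V_g = (1/(fρ)) |∂P/∂n| = 1.05×10⁻³ / (1.13×10⁻⁴ × 0.974) = 9.54 m/s
Converting: 9.54 m/s × 3.6 = 34 km/h

34 km/h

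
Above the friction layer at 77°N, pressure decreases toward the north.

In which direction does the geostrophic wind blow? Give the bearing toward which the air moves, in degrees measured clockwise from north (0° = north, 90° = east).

090°

The pressure-gradient force points toward the north (bearing 000°).
Geostrophic balance: in the Northern Hemisphere the Coriolis force deflects motion to the right, so the geostrophic wind blows 90° to the right of the pressure-gradient force (low pressure on the left).
Rotating 000° by 90° clockwise gives 090° — the wind blows toward the east.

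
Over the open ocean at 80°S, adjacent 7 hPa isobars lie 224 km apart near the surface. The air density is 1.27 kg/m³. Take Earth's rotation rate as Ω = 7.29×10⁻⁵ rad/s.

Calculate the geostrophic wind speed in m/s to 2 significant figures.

Coriolis parameter at 80°S:
f = 2Ω sin φ = 2 × 7.29×10⁻⁵ × sin 80° = 1.44×10⁻⁴ s⁻¹
Pressure gradient: |∂P/∂n| = 700 Pa / 224000 m = 3.12×10⁻³ Pa/m
Geostrophic balance (pressure-gradient force = Coriolis force):
V_g = (1/(fρ)) |∂P/∂n| = 3.12×10⁻³ / (1.44×10⁻⁴ × 1.27) = 17.1 m/s

17 m/s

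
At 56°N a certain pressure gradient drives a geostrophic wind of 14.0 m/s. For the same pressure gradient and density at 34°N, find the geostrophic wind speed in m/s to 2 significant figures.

21 m/s

With the same pressure gradient and density, V_g ∝ 1/f ∝ 1/sin φ.
V₂ = V₁ · sin φ₁ / sin φ₂ = 14.0 × sin 56° / sin 34°
V₂ = 14.0 × 0.8290/0.5592 = 21 m/s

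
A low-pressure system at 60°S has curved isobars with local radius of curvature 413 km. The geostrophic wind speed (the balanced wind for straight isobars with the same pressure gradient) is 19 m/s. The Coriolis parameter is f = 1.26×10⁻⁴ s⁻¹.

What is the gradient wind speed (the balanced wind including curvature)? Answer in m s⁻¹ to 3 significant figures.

Around a low, centrifugal force acts outward with Coriolis, so pressure-gradient force balances both:
(1/ρ)|∂P/∂n| = fV + V²/R  →  V² + fR·V − fR·V_g = 0
With fR = 1.26×10⁻⁴ × 413×10³ m = 52.0 m/s:
V = [−fR + √((fR)² + 4 fR V_g)]/2 = [−52.0 + √(52.0² + 4×52.0×19)]/2 = 14.8 m/s
Subgeostrophic (V < V_g = 19 m/s), as expected around a low.

14.8 m s⁻¹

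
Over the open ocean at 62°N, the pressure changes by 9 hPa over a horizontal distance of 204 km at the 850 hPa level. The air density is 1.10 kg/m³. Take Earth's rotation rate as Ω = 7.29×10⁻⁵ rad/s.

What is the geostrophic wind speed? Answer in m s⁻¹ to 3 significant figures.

Coriolis parameter at 62°N:
f = 2Ω sin φ = 2 × 7.29×10⁻⁵ × sin 62° = 1.29×10⁻⁴ s⁻¹
Pressure gradient: |∂P/∂n| = 900 Pa / 204000 m = 4.41×10⁻³ Pa/m
Geostrophic balance (pressure-gradient force = Coriolis force):
V_g = (1/(fρ)) |∂P/∂n| = 4.41×10⁻³ / (1.29×10⁻⁴ × 1.10) = 31.2 m/s

31.2 m s⁻¹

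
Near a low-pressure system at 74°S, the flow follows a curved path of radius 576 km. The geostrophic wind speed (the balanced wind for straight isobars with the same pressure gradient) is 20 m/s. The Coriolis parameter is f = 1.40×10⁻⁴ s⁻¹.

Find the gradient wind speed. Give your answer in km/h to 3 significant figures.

Around a low, centrifugal force acts outward with Coriolis, so pressure-gradient force balances both:
(1/ρ)|∂P/∂n| = fV + V²/R  →  V² + fR·V − fR·V_g = 0
With fR = 1.40×10⁻⁴ × 576×10³ m = 80.6 m/s:
V = [−fR + √((fR)² + 4 fR V_g)]/2 = [−80.6 + √(80.6² + 4×80.6×20)]/2 = 16.6 m/s
Subgeostrophic (V < V_g = 20 m/s), as expected around a low.
Converting: 16.6 m/s × 3.6 = 59.7 km/h

59.7 km/h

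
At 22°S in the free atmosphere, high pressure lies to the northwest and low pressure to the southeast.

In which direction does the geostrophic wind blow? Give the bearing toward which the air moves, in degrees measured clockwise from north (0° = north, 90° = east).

The pressure-gradient force points toward the southeast (bearing 135°).
Geostrophic balance: in the Southern Hemisphere the Coriolis force deflects motion to the left, so the geostrophic wind blows 90° to the left of the pressure-gradient force (low pressure on the right).
Rotating 135° by 90° counterclockwise gives 045° — the wind blows toward the northeast.

045°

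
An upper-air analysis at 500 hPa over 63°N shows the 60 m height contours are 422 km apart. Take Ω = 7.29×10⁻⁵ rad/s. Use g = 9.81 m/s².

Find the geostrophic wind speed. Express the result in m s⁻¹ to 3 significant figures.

Coriolis parameter at 63°N:
f = 2Ω sin φ = 2 × 7.29×10⁻⁵ × sin 63° = 1.30×10⁻⁴ s⁻¹
Height gradient: |∂Z/∂n| = 60 m / 422000 m = 1.42×10⁻⁴
On a pressure surface, geostrophic balance gives V_g = (g/f)|∂Z/∂n|:
V_g = 9.81 × 1.42×10⁻⁴ / 1.30×10⁻⁴ = 10.7 m/s

10.7 m s⁻¹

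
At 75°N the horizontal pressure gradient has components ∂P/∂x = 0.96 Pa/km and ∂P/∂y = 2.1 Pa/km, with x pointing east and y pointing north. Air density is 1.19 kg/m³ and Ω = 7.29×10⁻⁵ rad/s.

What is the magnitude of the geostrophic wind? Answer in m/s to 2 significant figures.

Coriolis parameter at 75°N:
f = 2Ω sin φ = 2 × 7.29×10⁻⁵ × sin 75° = 1.41×10⁻⁴ s⁻¹
Component geostrophic relations (x east, y north):
u_g = −(1/(fρ)) ∂P/∂y,  v_g = (1/(fρ)) ∂P/∂x
u_g = −(2.1×10⁻³)/(1.41×10⁻⁴ × 1.19) = −12.5 m/s;  v_g = (0.96×10⁻³)/(1.41×10⁻⁴ × 1.19) = 5.73 m/s
|V_g| = √(u_g² + v_g²) = 13.8 m/s

14 m/s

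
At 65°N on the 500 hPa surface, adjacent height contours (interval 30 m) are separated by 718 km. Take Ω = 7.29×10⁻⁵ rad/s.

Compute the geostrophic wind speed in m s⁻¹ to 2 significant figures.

3.1 m s⁻¹

Coriolis parameter at 65°N:
f = 2Ω sin φ = 2 × 7.29×10⁻⁵ × sin 65° = 1.32×10⁻⁴ s⁻¹
Height gradient: |∂Z/∂n| = 30 m / 718000 m = 4.18×10⁻⁵
On a pressure surface, geostrophic balance gives V_g = (g/f)|∂Z/∂n|:
V_g = 9.81 × 4.18×10⁻⁵ / 1.32×10⁻⁴ = 3.10 m/s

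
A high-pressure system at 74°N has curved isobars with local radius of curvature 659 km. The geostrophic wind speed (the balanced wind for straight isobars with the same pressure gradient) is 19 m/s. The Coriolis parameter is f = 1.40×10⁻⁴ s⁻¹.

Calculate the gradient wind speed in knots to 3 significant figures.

52.0 knots

Around a high, pressure-gradient force acts outward with centrifugal, so Coriolis balances both:
fV = (1/ρ)|∂P/∂n| + V²/R  →  V² − fR·V + fR·V_g = 0
With fR = 1.40×10⁻⁴ × 659×10³ m = 92.3 m/s:
V = [fR − √((fR)² − 4 fR V_g)]/2 = [92.3 − √(92.3² − 4×92.3×19)]/2 = 26.8 m/s
Supergeostrophic (V > V_g = 19 m/s), as expected around a high.
Converting: 26.8 m/s × 1.944 = 52.0 knots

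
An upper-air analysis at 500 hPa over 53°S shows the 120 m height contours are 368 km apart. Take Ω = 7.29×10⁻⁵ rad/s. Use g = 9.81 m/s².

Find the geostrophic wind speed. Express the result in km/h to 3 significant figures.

Coriolis parameter at 53°S:
f = 2Ω sin φ = 2 × 7.29×10⁻⁵ × sin 53° = 1.16×10⁻⁴ s⁻¹
Height gradient: |∂Z/∂n| = 120 m / 368000 m = 3.26×10⁻⁴
On a pressure surface, geostrophic balance gives V_g = (g/f)|∂Z/∂n|:
V_g = 9.81 × 3.26×10⁻⁴ / 1.16×10⁻⁴ = 27.5 m/s
Converting: 27.5 m/s × 3.6 = 98.9 km/h

98.9 km/h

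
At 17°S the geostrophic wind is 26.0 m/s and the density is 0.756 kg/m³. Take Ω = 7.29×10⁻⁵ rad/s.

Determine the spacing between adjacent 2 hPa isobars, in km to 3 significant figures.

Coriolis parameter at 17°S:
f = 2Ω sin φ = 2 × 7.29×10⁻⁵ × sin 17° = 4.26×10⁻⁵ s⁻¹
Geostrophic balance rearranged: |∂P/∂n| = f ρ V_g
|∂P/∂n| = 4.26×10⁻⁵ × 0.756 × 26.0 = 8.38×10⁻⁴ Pa/m
Isobar spacing: Δn = ΔP/|∂P/∂n| = 200 Pa / 8.38×10⁻⁴ Pa/m = 238694 m ≈ 239 km

239 km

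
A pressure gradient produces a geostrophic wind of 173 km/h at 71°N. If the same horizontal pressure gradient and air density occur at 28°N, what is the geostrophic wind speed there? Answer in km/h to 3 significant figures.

348 km/h

With the same pressure gradient and density, V_g ∝ 1/f ∝ 1/sin φ.
V₂ = V₁ · sin φ₁ / sin φ₂ = 173 × sin 71° / sin 28°
V₂ = 173 × 0.9455/0.4695 = 348 km/h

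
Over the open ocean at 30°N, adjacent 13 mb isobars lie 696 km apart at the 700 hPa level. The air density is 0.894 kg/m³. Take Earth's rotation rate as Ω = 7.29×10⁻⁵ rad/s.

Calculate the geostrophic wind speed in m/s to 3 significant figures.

Coriolis parameter at 30°N:
f = 2Ω sin φ = 2 × 7.29×10⁻⁵ × sin 30° = 7.29×10⁻⁵ s⁻¹
Pressure gradient: |∂P/∂n| = 1300 Pa / 696000 m = 1.87×10⁻³ Pa/m
Geostrophic balance (pressure-gradient force = Coriolis force):
V_g = (1/(fρ)) |∂P/∂n| = 1.87×10⁻³ / (7.29×10⁻⁵ × 0.894) = 28.7 m/s

28.7 m/s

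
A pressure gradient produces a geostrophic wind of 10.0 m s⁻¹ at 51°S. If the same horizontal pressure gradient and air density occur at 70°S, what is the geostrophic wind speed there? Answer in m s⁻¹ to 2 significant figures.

With the same pressure gradient and density, V_g ∝ 1/f ∝ 1/sin φ.
V₂ = V₁ · sin φ₁ / sin φ₂ = 10.0 × sin 51° / sin 70°
V₂ = 10.0 × 0.7771/0.9397 = 8.3 m s⁻¹

8.3 m s⁻¹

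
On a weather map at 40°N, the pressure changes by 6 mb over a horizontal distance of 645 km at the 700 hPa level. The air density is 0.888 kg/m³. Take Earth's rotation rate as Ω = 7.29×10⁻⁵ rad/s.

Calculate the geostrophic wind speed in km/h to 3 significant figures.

Coriolis parameter at 40°N:
f = 2Ω sin φ = 2 × 7.29×10⁻⁵ × sin 40° = 9.37×10⁻⁵ s⁻¹
Pressure gradient: |∂P/∂n| = 600 Pa / 645000 m = 9.30×10⁻⁴ Pa/m
Geostrophic balance (pressure-gradient force = Coriolis force):
V_g = (1/(fρ)) |∂P/∂n| = 9.30×10⁻⁴ / (9.37×10⁻⁵ × 0.888) = 11.2 m/s
Converting: 11.2 m/s × 3.6 = 40.2 km/h

40.2 km/h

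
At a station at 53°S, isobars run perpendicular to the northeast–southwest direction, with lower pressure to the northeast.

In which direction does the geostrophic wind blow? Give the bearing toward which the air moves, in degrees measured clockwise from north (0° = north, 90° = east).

315°

The pressure-gradient force points toward the northeast (bearing 045°).
Geostrophic balance: in the Southern Hemisphere the Coriolis force deflects motion to the left, so the geostrophic wind blows 90° to the left of the pressure-gradient force (low pressure on the right).
Rotating 045° by 90° counterclockwise gives 315° — the wind blows toward the northwest.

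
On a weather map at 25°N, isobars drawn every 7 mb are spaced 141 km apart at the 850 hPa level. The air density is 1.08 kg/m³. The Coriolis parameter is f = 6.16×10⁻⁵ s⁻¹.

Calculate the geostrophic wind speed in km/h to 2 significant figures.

270 km/h

Pressure gradient: |∂P/∂n| = 700 Pa / 141000 m = 4.96×10⁻³ Pa/m
Geostrophic balance (pressure-gradient force = Coriolis force):
V_g = (1/(fρ)) |∂P/∂n| = 4.96×10⁻³ / (6.16×10⁻⁵ × 1.08) = 74.6 m/s
Converting: 74.6 m/s × 3.6 = 270 km/h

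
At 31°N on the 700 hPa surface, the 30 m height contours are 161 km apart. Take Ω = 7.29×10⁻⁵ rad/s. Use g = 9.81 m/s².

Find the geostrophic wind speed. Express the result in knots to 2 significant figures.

Coriolis parameter at 31°N:
f = 2Ω sin φ = 2 × 7.29×10⁻⁵ × sin 31° = 7.51×10⁻⁵ s⁻¹
Height gradient: |∂Z/∂n| = 30 m / 161000 m = 1.86×10⁻⁴
On a pressure surface, geostrophic balance gives V_g = (g/f)|∂Z/∂n|:
V_g = 9.81 × 1.86×10⁻⁴ / 7.51×10⁻⁵ = 24.3 m/s
Converting: 24.3 m/s × 1.944 = 47 knots

47 knots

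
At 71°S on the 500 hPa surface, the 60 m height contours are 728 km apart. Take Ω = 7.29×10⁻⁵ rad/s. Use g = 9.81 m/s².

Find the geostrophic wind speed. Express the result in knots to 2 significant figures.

11 knots

Coriolis parameter at 71°S:
f = 2Ω sin φ = 2 × 7.29×10⁻⁵ × sin 71° = 1.38×10⁻⁴ s⁻¹
Height gradient: |∂Z/∂n| = 60 m / 728000 m = 8.24×10⁻⁵
On a pressure surface, geostrophic balance gives V_g = (g/f)|∂Z/∂n|:
V_g = 9.81 × 8.24×10⁻⁵ / 1.38×10⁻⁴ = 5.86 m/s
Converting: 5.86 m/s × 1.944 = 11 knots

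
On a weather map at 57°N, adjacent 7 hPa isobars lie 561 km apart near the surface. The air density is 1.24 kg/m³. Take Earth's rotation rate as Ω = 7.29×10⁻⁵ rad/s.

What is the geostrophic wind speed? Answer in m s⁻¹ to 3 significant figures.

8.23 m s⁻¹

Coriolis parameter at 57°N:
f = 2Ω sin φ = 2 × 7.29×10⁻⁵ × sin 57° = 1.22×10⁻⁴ s⁻¹
Pressure gradient: |∂P/∂n| = 700 Pa / 561000 m = 1.25×10⁻³ Pa/m
Geostrophic balance (pressure-gradient force = Coriolis force):
V_g = (1/(fρ)) |∂P/∂n| = 1.25×10⁻³ / (1.22×10⁻⁴ × 1.24) = 8.23 m/s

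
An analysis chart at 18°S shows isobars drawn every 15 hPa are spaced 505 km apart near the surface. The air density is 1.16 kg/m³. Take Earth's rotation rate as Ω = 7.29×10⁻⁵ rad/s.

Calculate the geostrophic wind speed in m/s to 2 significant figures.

Coriolis parameter at 18°S:
f = 2Ω sin φ = 2 × 7.29×10⁻⁵ × sin 18° = 4.51×10⁻⁵ s⁻¹
Pressure gradient: |∂P/∂n| = 1500 Pa / 505000 m = 2.97×10⁻³ Pa/m
Geostrophic balance (pressure-gradient force = Coriolis force):
V_g = (1/(fρ)) |∂P/∂n| = 2.97×10⁻³ / (4.51×10⁻⁵ × 1.16) = 56.8 m/s

57 m/s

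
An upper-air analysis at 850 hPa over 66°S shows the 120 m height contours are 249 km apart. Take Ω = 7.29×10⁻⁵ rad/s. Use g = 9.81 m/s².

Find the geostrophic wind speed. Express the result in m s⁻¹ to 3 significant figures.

35.5 m s⁻¹

Coriolis parameter at 66°S:
f = 2Ω sin φ = 2 × 7.29×10⁻⁵ × sin 66° = 1.33×10⁻⁴ s⁻¹
Height gradient: |∂Z/∂n| = 120 m / 249000 m = 4.82×10⁻⁴
On a pressure surface, geostrophic balance gives V_g = (g/f)|∂Z/∂n|:
V_g = 9.81 × 4.82×10⁻⁴ / 1.33×10⁻⁴ = 35.5 m/s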